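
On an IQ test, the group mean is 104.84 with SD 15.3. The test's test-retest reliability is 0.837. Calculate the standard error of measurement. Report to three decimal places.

6.177

SEM = SD · √(1 − ρ) = 15.3 × √0.163 = 15.3 × 0.4037 = 6.1771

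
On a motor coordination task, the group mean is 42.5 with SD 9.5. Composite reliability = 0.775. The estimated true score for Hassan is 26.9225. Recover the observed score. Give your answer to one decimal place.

T̂ = ρX + (1 − ρ)μ  ⇒  X = (T̂ − (1 − ρ)μ) / ρ
X = (26.9225 − 0.225 × 42.5) / 0.775 = (26.9225 − 9.5625) / 0.775 = 17.3600 / 0.775 = 22.400

22.4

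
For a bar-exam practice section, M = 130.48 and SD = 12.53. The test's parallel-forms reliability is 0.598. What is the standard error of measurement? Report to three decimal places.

7.944

SEM = SD · √(1 − ρ) = 12.53 × √0.402 = 12.53 × 0.6340 = 7.9445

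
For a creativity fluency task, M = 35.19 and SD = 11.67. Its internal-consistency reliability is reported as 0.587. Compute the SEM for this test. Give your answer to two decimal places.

SEM = SD · √(1 − ρ) = 11.67 × √0.413 = 11.67 × 0.6427 = 7.500

7.50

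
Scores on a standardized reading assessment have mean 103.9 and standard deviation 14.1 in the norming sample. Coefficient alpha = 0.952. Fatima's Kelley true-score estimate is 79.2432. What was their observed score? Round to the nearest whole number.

78

T̂ = ρX + (1 − ρ)μ  ⇒  X = (T̂ − (1 − ρ)μ) / ρ
X = (79.2432 − 0.048 × 103.9) / 0.952 = (79.2432 − 4.9872) / 0.952 = 74.2560 / 0.952 = 78.00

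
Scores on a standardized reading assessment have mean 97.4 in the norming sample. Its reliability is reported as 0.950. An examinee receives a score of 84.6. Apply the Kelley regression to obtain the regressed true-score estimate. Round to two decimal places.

85.24

T̂ = ρX + (1 − ρ)μ
  = 0.950 × 84.6 + 0.050 × 97.4
  = 80.3700 + 4.8700
  = 85.240
  ≈ 85.24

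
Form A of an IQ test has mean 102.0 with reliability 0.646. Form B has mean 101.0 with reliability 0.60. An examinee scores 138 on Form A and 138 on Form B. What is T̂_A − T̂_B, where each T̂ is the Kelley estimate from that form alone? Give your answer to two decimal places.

2.06

T̂_A = 0.646(138) + 0.354(102.0) = 125.2560
T̂_B = 0.60(138) + 0.40(101.0) = 123.2000
T̂_A − T̂_B = 2.0560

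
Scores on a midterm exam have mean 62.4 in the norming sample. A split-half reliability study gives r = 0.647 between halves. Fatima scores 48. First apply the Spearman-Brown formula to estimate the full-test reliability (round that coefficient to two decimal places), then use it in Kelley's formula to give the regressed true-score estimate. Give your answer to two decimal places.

Spearman-Brown: ρ = 2r/(1 + r) = 2(0.647)/(1 + 0.647) = 1.2940/1.647 = 0.7857 → 0.79
T̂ = ρX + (1 − ρ)μ
  = 0.79 × 48 + 0.21 × 62.4
  = 37.92 + 13.104
  = 51.024
  ≈ 51.02

51.02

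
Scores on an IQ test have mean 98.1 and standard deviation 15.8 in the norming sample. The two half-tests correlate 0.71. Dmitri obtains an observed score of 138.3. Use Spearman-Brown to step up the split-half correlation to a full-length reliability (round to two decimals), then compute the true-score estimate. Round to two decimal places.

131.47

Spearman-Brown: ρ = 2r/(1 + r) = 2(0.71)/(1 + 0.71) = 1.420/1.71 = 0.8304 → 0.83
T̂ = 0.83(138.3) + 0.17(98.1) = 114.789 + 16.677 = 131.466 → 131.47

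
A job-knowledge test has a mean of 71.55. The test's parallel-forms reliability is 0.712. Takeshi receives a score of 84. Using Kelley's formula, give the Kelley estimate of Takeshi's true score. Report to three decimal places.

T̂ = 0.712(84) + 0.288(71.55) = 59.808 + 20.60640 = 80.4144 → 80.414

80.414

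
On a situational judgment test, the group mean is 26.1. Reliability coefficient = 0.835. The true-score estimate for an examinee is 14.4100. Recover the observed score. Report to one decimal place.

T̂ = ρX + (1 − ρ)μ  ⇒  X = (T̂ − (1 − ρ)μ) / ρ
X = (14.4100 − 0.165 × 26.1) / 0.835 = (14.4100 − 4.3065) / 0.835 = 10.1035 / 0.835 = 12.100

12.1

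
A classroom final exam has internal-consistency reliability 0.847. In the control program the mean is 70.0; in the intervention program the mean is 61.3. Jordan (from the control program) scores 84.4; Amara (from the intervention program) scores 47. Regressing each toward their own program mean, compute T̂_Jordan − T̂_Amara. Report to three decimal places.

T̂_Jordan = 0.847(84.4) + 0.153(70.0) = 82.19680
T̂_Amara = 0.847(47) + 0.153(61.3) = 49.18790
Difference = 82.19680 − 49.18790 = 33.00890

33.009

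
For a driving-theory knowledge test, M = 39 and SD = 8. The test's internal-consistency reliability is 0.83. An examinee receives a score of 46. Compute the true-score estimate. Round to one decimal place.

T̂ = 0.83(46) + 0.17(39) = 38.18 + 6.63 = 44.81 → 44.8

44.8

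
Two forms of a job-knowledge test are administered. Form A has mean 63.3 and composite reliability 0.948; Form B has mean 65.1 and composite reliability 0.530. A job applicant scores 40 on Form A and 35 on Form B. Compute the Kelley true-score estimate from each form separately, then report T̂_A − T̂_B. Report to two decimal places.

T̂_A = 0.948(40) + 0.052(63.3) = 41.2116
T̂_B = 0.530(35) + 0.470(65.1) = 49.1470
T̂_A − T̂_B = -7.9354

-7.94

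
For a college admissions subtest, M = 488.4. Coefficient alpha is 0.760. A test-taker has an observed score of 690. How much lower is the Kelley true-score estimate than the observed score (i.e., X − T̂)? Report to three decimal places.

Weight the observed score by reliability and the mean by (1 − reliability): T̂ = 0.760·690 + 0.240·488.4 = 524.400 + 117.2160 = 641.61600.
X − T̂ = 690 − 641.6160 = 48.3840 → 48.384

48.384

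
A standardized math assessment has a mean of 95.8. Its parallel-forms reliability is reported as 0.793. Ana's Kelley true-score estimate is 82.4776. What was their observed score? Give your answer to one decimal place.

79.0

T̂ = ρX + (1 − ρ)μ  ⇒  X = (T̂ − (1 − ρ)μ) / ρ
X = (82.4776 − 0.207 × 95.8) / 0.793 = (82.4776 − 19.8306) / 0.793 = 62.6470 / 0.793 = 79.000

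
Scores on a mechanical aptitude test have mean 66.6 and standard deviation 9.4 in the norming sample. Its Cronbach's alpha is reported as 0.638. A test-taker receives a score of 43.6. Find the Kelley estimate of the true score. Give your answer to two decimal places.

51.93

T̂ = ρX + (1 − ρ)μ
  = 0.638 × 43.6 + 0.362 × 66.6
  = 27.8168 + 24.1092
  = 51.926
  ≈ 51.93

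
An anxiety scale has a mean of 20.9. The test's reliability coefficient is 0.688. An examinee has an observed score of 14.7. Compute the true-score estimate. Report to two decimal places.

16.63

Weight the observed score by reliability and the mean by (1 − reliability): T̂ = 0.688·14.7 + 0.312·20.9 = 10.1136 + 6.5208 = 16.634.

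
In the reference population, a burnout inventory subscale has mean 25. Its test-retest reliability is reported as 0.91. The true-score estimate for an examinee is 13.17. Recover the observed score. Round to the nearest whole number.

12

T̂ = ρX + (1 − ρ)μ  ⇒  X = (T̂ − (1 − ρ)μ) / ρ
X = (13.17 − 0.09 × 25) / 0.91 = (13.17 − 2.25) / 0.91 = 10.92 / 0.91 = 12.00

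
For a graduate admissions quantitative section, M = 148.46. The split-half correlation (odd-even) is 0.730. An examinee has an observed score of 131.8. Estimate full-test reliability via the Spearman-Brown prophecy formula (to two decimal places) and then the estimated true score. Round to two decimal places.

Spearman-Brown: ρ = 2r/(1 + r) = 2(0.730)/(1 + 0.730) = 1.4600/1.730 = 0.8439 → 0.84
T̂ = ρX + (1 − ρ)μ
  = 0.84 × 131.8 + 0.16 × 148.46
  = 110.712 + 23.7536
  = 134.466
  ≈ 134.47

134.47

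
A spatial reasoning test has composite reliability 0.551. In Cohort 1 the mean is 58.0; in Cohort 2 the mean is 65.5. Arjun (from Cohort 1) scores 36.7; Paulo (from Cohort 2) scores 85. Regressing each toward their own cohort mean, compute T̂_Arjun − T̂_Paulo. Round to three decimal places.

-29.981

T̂_Arjun = 0.551(36.7) + 0.449(58.0) = 46.26370
T̂_Paulo = 0.551(85) + 0.449(65.5) = 76.24450
Difference = 46.26370 − 76.24450 = -29.98080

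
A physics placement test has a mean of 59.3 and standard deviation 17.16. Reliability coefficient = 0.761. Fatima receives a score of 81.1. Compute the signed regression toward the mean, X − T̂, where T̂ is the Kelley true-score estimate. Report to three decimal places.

Weight the observed score by reliability and the mean by (1 − reliability): T̂ = 0.761·81.1 + 0.239·59.3 = 61.7171 + 14.1727 = 75.88980.
X − T̂ = 81.1 − 75.8898 = 5.2102 → 5.210

5.210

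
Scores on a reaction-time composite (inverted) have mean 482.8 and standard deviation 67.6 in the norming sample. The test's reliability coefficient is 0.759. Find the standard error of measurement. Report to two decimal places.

33.19

SEM = SD · √(1 − ρ) = 67.6 × √0.241 = 67.6 × 0.4909 = 33.186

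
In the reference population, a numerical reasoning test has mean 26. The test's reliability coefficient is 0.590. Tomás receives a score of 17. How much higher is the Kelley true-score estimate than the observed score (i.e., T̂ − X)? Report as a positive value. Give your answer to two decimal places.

T̂ = 0.590(17) + 0.410(26) = 10.030 + 10.660 = 20.6900 → 20.690
T̂ − X = 20.690 − 17 = 3.690 → 3.69

3.69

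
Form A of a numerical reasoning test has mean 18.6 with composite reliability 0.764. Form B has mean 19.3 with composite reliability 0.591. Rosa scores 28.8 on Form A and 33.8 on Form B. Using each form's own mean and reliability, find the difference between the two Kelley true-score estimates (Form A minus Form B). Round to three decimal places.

T̂_A = 0.764(28.8) + 0.236(18.6) = 26.39280
T̂_B = 0.591(33.8) + 0.409(19.3) = 27.86950
T̂_A − T̂_B = -1.47670

-1.477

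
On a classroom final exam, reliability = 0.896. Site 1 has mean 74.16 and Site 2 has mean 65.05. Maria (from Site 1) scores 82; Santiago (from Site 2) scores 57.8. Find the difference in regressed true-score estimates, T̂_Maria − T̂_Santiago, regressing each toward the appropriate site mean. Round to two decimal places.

T̂_Maria = 0.896(82) + 0.104(74.16) = 81.1846
T̂_Santiago = 0.896(57.8) + 0.104(65.05) = 58.5540
Difference = 81.1846 − 58.5540 = 22.6306

22.63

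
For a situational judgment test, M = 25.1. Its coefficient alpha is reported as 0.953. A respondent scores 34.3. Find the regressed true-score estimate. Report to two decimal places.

33.87

T̂ = 0.953(34.3) + 0.047(25.1) = 32.6879 + 1.1797 = 33.868 → 33.87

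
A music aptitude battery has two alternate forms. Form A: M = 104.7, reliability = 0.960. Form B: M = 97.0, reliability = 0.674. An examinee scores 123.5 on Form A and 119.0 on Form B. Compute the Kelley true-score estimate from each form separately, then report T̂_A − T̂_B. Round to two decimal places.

10.92

T̂_A = 0.960(123.5) + 0.040(104.7) = 122.7480
T̂_B = 0.674(119.0) + 0.326(97.0) = 111.8280
T̂_A − T̂_B = 10.9200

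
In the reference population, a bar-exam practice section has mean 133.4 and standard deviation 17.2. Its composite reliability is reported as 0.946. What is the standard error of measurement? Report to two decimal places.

4.00

SEM = SD · √(1 − ρ) = 17.2 × √0.054 = 17.2 × 0.2324 = 3.997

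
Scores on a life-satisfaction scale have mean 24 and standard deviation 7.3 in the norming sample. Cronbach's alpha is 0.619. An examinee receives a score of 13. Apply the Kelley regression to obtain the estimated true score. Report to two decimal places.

17.19

T̂ = 0.619(13) + 0.381(24) = 8.047 + 9.144 = 17.191 → 17.19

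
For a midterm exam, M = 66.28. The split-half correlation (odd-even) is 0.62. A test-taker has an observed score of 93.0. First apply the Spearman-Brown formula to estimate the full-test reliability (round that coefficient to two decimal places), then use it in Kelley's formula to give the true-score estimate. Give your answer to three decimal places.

Spearman-Brown: ρ = 2r/(1 + r) = 2(0.62)/(1 + 0.62) = 1.240/1.62 = 0.7654 → 0.77
Kelley's formula gives T̂ = 0.77·93.0 + 0.23·66.28 = 71.610 + 15.2444 = 86.8544.

86.854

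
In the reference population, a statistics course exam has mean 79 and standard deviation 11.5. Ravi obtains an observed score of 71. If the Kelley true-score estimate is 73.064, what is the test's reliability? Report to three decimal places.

0.742

T̂ = ρX + (1 − ρ)μ  ⇒  T̂ − μ = ρ(X − μ)
ρ = (T̂ − μ)/(X − μ) = (73.064 − 79) / (71 − 79) = -5.936 / -8.0 = 0.74200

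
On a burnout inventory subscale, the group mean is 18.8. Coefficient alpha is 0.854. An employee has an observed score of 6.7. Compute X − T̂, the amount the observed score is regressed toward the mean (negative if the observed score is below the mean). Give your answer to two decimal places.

T̂ = 0.854(6.7) + 0.146(18.8) = 5.7218 + 2.7448 = 8.4666 → 8.467
X − T̂ = 6.7 − 8.467 = -1.767 → -1.77

-1.77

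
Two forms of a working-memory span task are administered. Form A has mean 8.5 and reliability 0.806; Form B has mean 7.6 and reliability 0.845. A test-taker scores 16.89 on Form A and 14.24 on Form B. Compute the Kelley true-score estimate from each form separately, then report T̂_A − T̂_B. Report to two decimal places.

2.05

T̂_A = 0.806(16.89) + 0.194(8.5) = 15.2623
T̂_B = 0.845(14.24) + 0.155(7.6) = 13.2108
T̂_A − T̂_B = 2.0515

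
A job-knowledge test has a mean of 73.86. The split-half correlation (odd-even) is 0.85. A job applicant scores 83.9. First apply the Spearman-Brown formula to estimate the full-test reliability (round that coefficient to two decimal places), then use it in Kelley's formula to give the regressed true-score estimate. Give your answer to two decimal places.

Spearman-Brown: ρ = 2r/(1 + r) = 2(0.85)/(1 + 0.85) = 1.700/1.85 = 0.9189 → 0.92
Regress the observed score toward the mean by the unreliability: T̂ = 0.92·83.9 + 0.08·73.86 = 77.188 + 5.9088 = 83.097.

83.10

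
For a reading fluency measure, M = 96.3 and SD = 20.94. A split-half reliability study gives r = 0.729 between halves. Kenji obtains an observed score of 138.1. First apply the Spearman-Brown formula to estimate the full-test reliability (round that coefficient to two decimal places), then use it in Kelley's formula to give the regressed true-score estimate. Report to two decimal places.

Spearman-Brown: ρ = 2r/(1 + r) = 2(0.729)/(1 + 0.729) = 1.4580/1.729 = 0.8433 → 0.84
T̂ = 0.84(138.1) + 0.16(96.3) = 116.004 + 15.408 = 131.412 → 131.41

131.41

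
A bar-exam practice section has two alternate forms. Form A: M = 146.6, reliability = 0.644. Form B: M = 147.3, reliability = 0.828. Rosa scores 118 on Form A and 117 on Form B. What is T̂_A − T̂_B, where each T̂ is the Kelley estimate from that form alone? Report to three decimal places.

T̂_A = 0.644(118) + 0.356(146.6) = 128.18160
T̂_B = 0.828(117) + 0.172(147.3) = 122.21160
T̂_A − T̂_B = 5.97000

5.970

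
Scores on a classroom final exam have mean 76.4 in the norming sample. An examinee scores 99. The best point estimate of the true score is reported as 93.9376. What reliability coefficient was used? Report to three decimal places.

0.776

T̂ = ρX + (1 − ρ)μ  ⇒  T̂ − μ = ρ(X − μ)
ρ = (T̂ − μ)/(X − μ) = (93.9376 − 76.4) / (99 − 76.4) = 17.5376 / 22.6 = 0.77600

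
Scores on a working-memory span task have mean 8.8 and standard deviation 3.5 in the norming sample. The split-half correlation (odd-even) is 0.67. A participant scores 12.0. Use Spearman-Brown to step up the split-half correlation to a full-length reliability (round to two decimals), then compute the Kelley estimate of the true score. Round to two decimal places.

Spearman-Brown: ρ = 2r/(1 + r) = 2(0.67)/(1 + 0.67) = 1.340/1.67 = 0.8024 → 0.80
Regress the observed score toward the mean by the unreliability: T̂ = 0.80·12.0 + 0.20·8.8 = 9.600 + 1.760 = 11.360.

11.36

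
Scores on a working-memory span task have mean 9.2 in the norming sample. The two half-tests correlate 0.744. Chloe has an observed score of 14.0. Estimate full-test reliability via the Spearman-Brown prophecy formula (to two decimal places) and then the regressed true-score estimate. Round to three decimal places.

13.280

Spearman-Brown: ρ = 2r/(1 + r) = 2(0.744)/(1 + 0.744) = 1.4880/1.744 = 0.8532 → 0.85
Kelley's formula gives T̂ = 0.85·14.0 + 0.15·9.2 = 11.900 + 1.380 = 13.2800.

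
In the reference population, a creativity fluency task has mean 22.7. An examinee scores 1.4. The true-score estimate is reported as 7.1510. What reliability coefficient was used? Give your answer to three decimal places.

0.730

T̂ = ρX + (1 − ρ)μ  ⇒  T̂ − μ = ρ(X − μ)
ρ = (T̂ − μ)/(X − μ) = (7.1510 − 22.7) / (1.4 − 22.7) = -15.5490 / -21.3 = 0.73000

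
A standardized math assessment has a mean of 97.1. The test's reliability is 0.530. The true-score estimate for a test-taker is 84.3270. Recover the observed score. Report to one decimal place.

T̂ = ρX + (1 − ρ)μ  ⇒  X = (T̂ − (1 − ρ)μ) / ρ
X = (84.3270 − 0.470 × 97.1) / 0.530 = (84.3270 − 45.6370) / 0.530 = 38.6900 / 0.530 = 73.000

73.0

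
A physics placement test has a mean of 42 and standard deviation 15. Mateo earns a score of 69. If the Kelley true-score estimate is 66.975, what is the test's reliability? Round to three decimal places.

T̂ = ρX + (1 − ρ)μ  ⇒  T̂ − μ = ρ(X − μ)
ρ = (T̂ − μ)/(X − μ) = (66.975 − 42) / (69 − 42) = 24.975 / 27.0 = 0.92500

0.925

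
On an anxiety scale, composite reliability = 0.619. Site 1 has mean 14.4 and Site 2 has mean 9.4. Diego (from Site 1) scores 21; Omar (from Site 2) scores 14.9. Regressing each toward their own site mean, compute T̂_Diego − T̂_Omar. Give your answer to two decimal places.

T̂_Diego = 0.619(21) + 0.381(14.4) = 18.4854
T̂_Omar = 0.619(14.9) + 0.381(9.4) = 12.8045
Difference = 18.4854 − 12.8045 = 5.6809

5.68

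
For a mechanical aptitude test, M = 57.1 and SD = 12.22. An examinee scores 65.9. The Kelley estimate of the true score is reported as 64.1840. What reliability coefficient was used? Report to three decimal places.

T̂ = ρX + (1 − ρ)μ  ⇒  T̂ − μ = ρ(X − μ)
ρ = (T̂ − μ)/(X − μ) = (64.1840 − 57.1) / (65.9 − 57.1) = 7.0840 / 8.8 = 0.80500

0.805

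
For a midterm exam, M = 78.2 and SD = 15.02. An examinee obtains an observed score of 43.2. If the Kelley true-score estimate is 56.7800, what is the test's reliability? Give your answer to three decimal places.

0.612

T̂ = ρX + (1 − ρ)μ  ⇒  T̂ − μ = ρ(X − μ)
ρ = (T̂ − μ)/(X − μ) = (56.7800 − 78.2) / (43.2 − 78.2) = -21.4200 / -35.0 = 0.61200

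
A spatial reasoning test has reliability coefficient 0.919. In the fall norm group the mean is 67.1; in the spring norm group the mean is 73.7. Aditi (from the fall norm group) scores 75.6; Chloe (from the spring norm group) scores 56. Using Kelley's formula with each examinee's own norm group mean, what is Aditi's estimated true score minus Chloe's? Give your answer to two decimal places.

T̂_Aditi = 0.919(75.6) + 0.081(67.1) = 74.9115
T̂_Chloe = 0.919(56) + 0.081(73.7) = 57.4337
Difference = 74.9115 − 57.4337 = 17.4778

17.48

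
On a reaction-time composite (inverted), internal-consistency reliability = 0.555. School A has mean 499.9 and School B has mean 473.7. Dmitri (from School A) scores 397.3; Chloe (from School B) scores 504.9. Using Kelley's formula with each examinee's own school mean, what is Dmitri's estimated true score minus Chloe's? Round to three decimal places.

-48.059

T̂_Dmitri = 0.555(397.3) + 0.445(499.9) = 442.95700
T̂_Chloe = 0.555(504.9) + 0.445(473.7) = 491.01600
Difference = 442.95700 − 491.01600 = -48.05900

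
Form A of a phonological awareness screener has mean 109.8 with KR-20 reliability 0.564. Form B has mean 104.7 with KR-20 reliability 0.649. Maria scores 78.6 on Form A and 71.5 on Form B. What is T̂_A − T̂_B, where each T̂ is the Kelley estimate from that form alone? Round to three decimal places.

9.050

T̂_A = 0.564(78.6) + 0.436(109.8) = 92.20320
T̂_B = 0.649(71.5) + 0.351(104.7) = 83.15320
T̂_A − T̂_B = 9.05000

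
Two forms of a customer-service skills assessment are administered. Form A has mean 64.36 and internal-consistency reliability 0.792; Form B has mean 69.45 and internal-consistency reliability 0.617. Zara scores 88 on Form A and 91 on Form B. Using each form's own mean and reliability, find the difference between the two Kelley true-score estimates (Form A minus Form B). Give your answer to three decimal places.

0.337

T̂_A = 0.792(88) + 0.208(64.36) = 83.08288
T̂_B = 0.617(91) + 0.383(69.45) = 82.74635
T̂_A − T̂_B = 0.33653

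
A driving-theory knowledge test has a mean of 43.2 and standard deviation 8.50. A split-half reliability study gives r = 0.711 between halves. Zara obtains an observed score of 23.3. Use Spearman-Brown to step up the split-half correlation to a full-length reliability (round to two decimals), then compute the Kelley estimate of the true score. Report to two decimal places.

Spearman-Brown: ρ = 2r/(1 + r) = 2(0.711)/(1 + 0.711) = 1.4220/1.711 = 0.8311 → 0.83
T̂ = ρX + (1 − ρ)μ
  = 0.83 × 23.3 + 0.17 × 43.2
  = 19.339 + 7.344
  = 26.683
  ≈ 26.68

26.68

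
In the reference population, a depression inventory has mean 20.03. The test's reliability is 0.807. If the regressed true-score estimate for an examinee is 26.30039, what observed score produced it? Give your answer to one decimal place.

T̂ = ρX + (1 − ρ)μ  ⇒  X = (T̂ − (1 − ρ)μ) / ρ
X = (26.30039 − 0.193 × 20.03) / 0.807 = (26.30039 − 3.86579) / 0.807 = 22.43460 / 0.807 = 27.800

27.8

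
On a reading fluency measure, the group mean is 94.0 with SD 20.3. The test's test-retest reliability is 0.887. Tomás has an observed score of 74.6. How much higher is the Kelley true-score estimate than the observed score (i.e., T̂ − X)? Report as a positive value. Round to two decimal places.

T̂ = ρX + (1 − ρ)μ
  = 0.887 × 74.6 + 0.113 × 94.0
  = 66.1702 + 10.6220
  = 76.7922
  ≈ 76.792
T̂ − X = 76.792 − 74.6 = 2.192 → 2.19

2.19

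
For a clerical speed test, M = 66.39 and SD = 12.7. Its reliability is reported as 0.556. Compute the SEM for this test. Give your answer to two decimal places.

8.46

SEM = SD · √(1 − ρ) = 12.7 × √0.444 = 12.7 × 0.6663 = 8.462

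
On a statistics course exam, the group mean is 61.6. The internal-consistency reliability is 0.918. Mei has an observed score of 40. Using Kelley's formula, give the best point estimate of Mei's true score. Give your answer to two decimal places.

41.77

T̂ = ρX + (1 − ρ)μ
  = 0.918 × 40 + 0.082 × 61.6
  = 36.720 + 5.0512
  = 41.771
  ≈ 41.77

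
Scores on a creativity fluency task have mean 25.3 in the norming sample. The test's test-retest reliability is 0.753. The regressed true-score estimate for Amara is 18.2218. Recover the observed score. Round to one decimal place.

15.9

T̂ = ρX + (1 − ρ)μ  ⇒  X = (T̂ − (1 − ρ)μ) / ρ
X = (18.2218 − 0.247 × 25.3) / 0.753 = (18.2218 − 6.2491) / 0.753 = 11.9727 / 0.753 = 15.900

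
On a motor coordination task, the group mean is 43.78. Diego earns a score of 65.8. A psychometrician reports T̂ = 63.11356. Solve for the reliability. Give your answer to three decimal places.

0.878

T̂ = ρX + (1 − ρ)μ  ⇒  T̂ − μ = ρ(X − μ)
ρ = (T̂ − μ)/(X − μ) = (63.11356 − 43.78) / (65.8 − 43.78) = 19.33356 / 22.02 = 0.87800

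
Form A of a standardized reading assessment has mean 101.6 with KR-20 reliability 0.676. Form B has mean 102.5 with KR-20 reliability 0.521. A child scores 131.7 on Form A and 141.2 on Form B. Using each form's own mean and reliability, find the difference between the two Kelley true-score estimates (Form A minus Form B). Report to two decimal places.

-0.72

T̂_A = 0.676(131.7) + 0.324(101.6) = 121.9476
T̂_B = 0.521(141.2) + 0.479(102.5) = 122.6627
T̂_A − T̂_B = -0.7151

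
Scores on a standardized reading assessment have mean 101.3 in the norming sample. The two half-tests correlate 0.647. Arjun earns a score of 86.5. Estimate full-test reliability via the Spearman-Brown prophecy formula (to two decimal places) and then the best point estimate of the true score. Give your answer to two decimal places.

89.61

Spearman-Brown: ρ = 2r/(1 + r) = 2(0.647)/(1 + 0.647) = 1.2940/1.647 = 0.7857 → 0.79
T̂ = 0.79(86.5) + 0.21(101.3) = 68.335 + 21.273 = 89.608 → 89.61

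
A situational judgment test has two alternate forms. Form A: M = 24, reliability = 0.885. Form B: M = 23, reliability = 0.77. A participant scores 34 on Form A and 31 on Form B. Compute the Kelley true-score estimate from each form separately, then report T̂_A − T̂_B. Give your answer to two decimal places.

T̂_A = 0.885(34) + 0.115(24) = 32.8500
T̂_B = 0.77(31) + 0.23(23) = 29.1600
T̂_A − T̂_B = 3.6900

3.69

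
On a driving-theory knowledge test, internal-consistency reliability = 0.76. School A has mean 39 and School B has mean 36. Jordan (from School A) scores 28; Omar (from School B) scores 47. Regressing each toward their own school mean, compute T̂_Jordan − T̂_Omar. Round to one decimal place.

T̂_Jordan = 0.76(28) + 0.24(39) = 30.640
T̂_Omar = 0.76(47) + 0.24(36) = 44.360
Difference = 30.640 − 44.360 = -13.720

-13.7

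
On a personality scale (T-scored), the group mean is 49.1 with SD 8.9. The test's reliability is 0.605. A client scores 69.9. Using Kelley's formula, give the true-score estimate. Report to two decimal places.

T̂ = ρX + (1 − ρ)μ
  = 0.605 × 69.9 + 0.395 × 49.1
  = 42.2895 + 19.3945
  = 61.684
  ≈ 61.68

61.68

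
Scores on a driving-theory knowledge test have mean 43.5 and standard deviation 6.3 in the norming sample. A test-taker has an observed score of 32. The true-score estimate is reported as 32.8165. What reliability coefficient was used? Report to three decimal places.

0.929

T̂ = ρX + (1 − ρ)μ  ⇒  T̂ − μ = ρ(X − μ)
ρ = (T̂ − μ)/(X − μ) = (32.8165 − 43.5) / (32 − 43.5) = -10.6835 / -11.5 = 0.92900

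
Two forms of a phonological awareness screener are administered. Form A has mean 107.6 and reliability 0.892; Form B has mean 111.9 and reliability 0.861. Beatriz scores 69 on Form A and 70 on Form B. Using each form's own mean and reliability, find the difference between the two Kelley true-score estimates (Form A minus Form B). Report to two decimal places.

-2.66

T̂_A = 0.892(69) + 0.108(107.6) = 73.1688
T̂_B = 0.861(70) + 0.139(111.9) = 75.8241
T̂_A − T̂_B = -2.6553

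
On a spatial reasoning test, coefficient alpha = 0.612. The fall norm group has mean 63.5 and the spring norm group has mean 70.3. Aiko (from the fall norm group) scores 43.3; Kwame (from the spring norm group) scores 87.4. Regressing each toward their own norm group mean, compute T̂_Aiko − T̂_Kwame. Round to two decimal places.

-29.63

T̂_Aiko = 0.612(43.3) + 0.388(63.5) = 51.1376
T̂_Kwame = 0.612(87.4) + 0.388(70.3) = 80.7652
Difference = 51.1376 − 80.7652 = -29.6276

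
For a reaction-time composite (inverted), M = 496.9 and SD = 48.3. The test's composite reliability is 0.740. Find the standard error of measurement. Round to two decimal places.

24.63

SEM = SD · √(1 − ρ) = 48.3 × √0.260 = 48.3 × 0.5099 = 24.628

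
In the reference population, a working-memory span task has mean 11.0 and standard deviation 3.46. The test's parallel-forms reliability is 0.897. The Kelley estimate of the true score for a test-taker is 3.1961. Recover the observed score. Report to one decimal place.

T̂ = ρX + (1 − ρ)μ  ⇒  X = (T̂ − (1 − ρ)μ) / ρ
X = (3.1961 − 0.103 × 11.0) / 0.897 = (3.1961 − 1.1330) / 0.897 = 2.0631 / 0.897 = 2.300

2.3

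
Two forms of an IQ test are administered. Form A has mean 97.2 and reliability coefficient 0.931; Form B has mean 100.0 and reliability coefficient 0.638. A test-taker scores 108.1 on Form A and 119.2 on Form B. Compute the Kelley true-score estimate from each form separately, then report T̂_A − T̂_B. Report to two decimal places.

T̂_A = 0.931(108.1) + 0.069(97.2) = 107.3479
T̂_B = 0.638(119.2) + 0.362(100.0) = 112.2496
T̂_A − T̂_B = -4.9017

-4.90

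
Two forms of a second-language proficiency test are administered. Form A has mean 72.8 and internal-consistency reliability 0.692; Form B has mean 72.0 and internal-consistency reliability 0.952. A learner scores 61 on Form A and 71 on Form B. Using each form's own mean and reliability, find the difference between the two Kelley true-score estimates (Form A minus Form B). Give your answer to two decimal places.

T̂_A = 0.692(61) + 0.308(72.8) = 64.6344
T̂_B = 0.952(71) + 0.048(72.0) = 71.0480
T̂_A − T̂_B = -6.4136

-6.41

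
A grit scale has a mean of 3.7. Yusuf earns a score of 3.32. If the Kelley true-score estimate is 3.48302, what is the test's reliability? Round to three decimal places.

0.571

T̂ = ρX + (1 − ρ)μ  ⇒  T̂ − μ = ρ(X − μ)
ρ = (T̂ − μ)/(X − μ) = (3.48302 − 3.7) / (3.32 − 3.7) = -0.21698 / -0.38 = 0.57100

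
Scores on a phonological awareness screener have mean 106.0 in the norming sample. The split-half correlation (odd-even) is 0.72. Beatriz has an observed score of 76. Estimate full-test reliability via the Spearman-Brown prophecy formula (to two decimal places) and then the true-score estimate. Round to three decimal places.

80.800

Spearman-Brown: ρ = 2r/(1 + r) = 2(0.72)/(1 + 0.72) = 1.440/1.72 = 0.8372 → 0.84
T̂ = 0.84(76) + 0.16(106.0) = 63.84 + 16.960 = 80.8000 → 80.800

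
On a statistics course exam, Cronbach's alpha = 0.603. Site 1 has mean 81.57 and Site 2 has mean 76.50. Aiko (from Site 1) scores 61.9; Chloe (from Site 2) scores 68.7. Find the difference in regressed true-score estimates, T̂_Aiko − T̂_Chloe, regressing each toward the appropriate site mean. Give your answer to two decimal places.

T̂_Aiko = 0.603(61.9) + 0.397(81.57) = 69.7090
T̂_Chloe = 0.603(68.7) + 0.397(76.50) = 71.7966
Difference = 69.7090 − 71.7966 = -2.0876

-2.09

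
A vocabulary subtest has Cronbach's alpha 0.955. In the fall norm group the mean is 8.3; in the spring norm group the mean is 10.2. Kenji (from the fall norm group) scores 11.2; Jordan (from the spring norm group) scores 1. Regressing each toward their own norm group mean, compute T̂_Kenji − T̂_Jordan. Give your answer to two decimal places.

9.66

T̂_Kenji = 0.955(11.2) + 0.045(8.3) = 11.0695
T̂_Jordan = 0.955(1) + 0.045(10.2) = 1.4140
Difference = 11.0695 − 1.4140 = 9.6555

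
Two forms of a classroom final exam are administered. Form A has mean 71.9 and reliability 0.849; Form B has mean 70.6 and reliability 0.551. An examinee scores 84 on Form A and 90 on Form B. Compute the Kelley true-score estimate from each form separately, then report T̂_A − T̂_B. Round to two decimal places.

T̂_A = 0.849(84) + 0.151(71.9) = 82.1729
T̂_B = 0.551(90) + 0.449(70.6) = 81.2894
T̂_A − T̂_B = 0.8835

0.88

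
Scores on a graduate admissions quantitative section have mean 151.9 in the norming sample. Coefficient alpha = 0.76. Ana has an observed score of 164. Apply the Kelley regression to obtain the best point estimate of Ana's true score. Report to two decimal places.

161.10

T̂ = 0.76(164) + 0.24(151.9) = 124.64 + 36.456 = 161.096 → 161.10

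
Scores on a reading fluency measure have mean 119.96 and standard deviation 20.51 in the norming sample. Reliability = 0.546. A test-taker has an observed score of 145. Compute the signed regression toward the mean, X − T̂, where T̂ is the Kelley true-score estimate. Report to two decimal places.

11.37

T̂ = ρX + (1 − ρ)μ
  = 0.546 × 145 + 0.454 × 119.96
  = 79.170 + 54.46184
  = 133.6318
  ≈ 133.632
X − T̂ = 145 − 133.632 = 11.368 → 11.37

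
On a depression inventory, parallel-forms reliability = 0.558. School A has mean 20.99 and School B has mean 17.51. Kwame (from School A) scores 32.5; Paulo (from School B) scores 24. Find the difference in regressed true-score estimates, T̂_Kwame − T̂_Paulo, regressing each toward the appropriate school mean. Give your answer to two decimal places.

6.28

T̂_Kwame = 0.558(32.5) + 0.442(20.99) = 27.4126
T̂_Paulo = 0.558(24) + 0.442(17.51) = 21.1314
Difference = 27.4126 − 21.1314 = 6.2812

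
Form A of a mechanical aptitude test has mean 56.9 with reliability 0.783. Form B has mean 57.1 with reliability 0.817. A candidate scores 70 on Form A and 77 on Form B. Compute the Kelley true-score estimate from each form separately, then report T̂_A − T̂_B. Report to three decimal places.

-6.201

T̂_A = 0.783(70) + 0.217(56.9) = 67.15730
T̂_B = 0.817(77) + 0.183(57.1) = 73.35830
T̂_A − T̂_B = -6.20100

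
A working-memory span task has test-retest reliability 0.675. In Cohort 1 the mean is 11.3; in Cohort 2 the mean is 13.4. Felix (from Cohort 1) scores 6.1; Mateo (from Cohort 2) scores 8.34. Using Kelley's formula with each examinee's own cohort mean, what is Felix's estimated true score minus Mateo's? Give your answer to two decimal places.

T̂_Felix = 0.675(6.1) + 0.325(11.3) = 7.7900
T̂_Mateo = 0.675(8.34) + 0.325(13.4) = 9.9845
Difference = 7.7900 − 9.9845 = -2.1945

-2.19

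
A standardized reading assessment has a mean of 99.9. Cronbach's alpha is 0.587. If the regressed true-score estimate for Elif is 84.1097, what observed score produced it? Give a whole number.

73

T̂ = ρX + (1 − ρ)μ  ⇒  X = (T̂ − (1 − ρ)μ) / ρ
X = (84.1097 − 0.413 × 99.9) / 0.587 = (84.1097 − 41.2587) / 0.587 = 42.8510 / 0.587 = 73.00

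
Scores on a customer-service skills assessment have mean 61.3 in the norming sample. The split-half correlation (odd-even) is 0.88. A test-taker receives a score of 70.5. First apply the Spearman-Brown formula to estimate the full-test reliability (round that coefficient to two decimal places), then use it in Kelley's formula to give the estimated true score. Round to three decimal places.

69.948

Spearman-Brown: ρ = 2r/(1 + r) = 2(0.88)/(1 + 0.88) = 1.760/1.88 = 0.9362 → 0.94
Kelley's formula gives T̂ = 0.94·70.5 + 0.06·61.3 = 66.270 + 3.678 = 69.9480.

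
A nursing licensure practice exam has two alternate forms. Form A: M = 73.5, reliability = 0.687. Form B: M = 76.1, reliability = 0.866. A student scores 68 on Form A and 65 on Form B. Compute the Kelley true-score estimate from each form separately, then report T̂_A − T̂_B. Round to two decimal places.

3.23

T̂_A = 0.687(68) + 0.313(73.5) = 69.7215
T̂_B = 0.866(65) + 0.134(76.1) = 66.4874
T̂_A − T̂_B = 3.2341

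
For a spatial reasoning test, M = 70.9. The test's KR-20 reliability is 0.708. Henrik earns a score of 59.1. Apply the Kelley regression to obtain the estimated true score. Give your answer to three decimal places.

T̂ = ρX + (1 − ρ)μ
  = 0.708 × 59.1 + 0.292 × 70.9
  = 41.8428 + 20.7028
  = 62.5456
  ≈ 62.546

62.546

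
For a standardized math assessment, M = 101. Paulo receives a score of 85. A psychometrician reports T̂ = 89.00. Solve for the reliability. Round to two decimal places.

0.75

T̂ = ρX + (1 − ρ)μ  ⇒  T̂ − μ = ρ(X − μ)
ρ = (T̂ − μ)/(X − μ) = (89.00 − 101) / (85 − 101) = -12.00 / -16.0 = 0.7500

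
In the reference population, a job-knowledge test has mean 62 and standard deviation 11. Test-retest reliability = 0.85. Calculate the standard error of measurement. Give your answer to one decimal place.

SEM = SD · √(1 − ρ) = 11 × √0.15 = 11 × 0.3873 = 4.260

4.3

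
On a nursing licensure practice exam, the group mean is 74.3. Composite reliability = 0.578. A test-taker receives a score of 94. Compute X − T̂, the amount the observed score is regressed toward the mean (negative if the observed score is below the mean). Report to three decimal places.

T̂ = 0.578(94) + 0.422(74.3) = 54.332 + 31.3546 = 85.68660 → 85.6866
X − T̂ = 94 − 85.6866 = 8.3134 → 8.313

8.313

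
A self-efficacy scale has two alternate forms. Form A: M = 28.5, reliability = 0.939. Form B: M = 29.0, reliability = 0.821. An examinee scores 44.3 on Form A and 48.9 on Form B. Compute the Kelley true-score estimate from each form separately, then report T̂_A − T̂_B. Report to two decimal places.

-2.00

T̂_A = 0.939(44.3) + 0.061(28.5) = 43.3362
T̂_B = 0.821(48.9) + 0.179(29.0) = 45.3379
T̂_A − T̂_B = -2.0017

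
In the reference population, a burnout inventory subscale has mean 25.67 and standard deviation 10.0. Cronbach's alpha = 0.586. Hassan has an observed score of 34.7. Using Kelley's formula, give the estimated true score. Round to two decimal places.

T̂ = 0.586(34.7) + 0.414(25.67) = 20.3342 + 10.62738 = 30.962 → 30.96

30.96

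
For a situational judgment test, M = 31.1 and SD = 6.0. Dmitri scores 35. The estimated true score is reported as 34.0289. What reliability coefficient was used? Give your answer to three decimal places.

0.751

T̂ = ρX + (1 − ρ)μ  ⇒  T̂ − μ = ρ(X − μ)
ρ = (T̂ − μ)/(X − μ) = (34.0289 − 31.1) / (35 − 31.1) = 2.9289 / 3.9 = 0.75100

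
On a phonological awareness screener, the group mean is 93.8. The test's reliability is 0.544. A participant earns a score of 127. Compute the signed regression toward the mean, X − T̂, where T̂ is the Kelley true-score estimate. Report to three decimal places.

T̂ = 0.544(127) + 0.456(93.8) = 69.088 + 42.7728 = 111.86080 → 111.8608
X − T̂ = 127 − 111.8608 = 15.1392 → 15.139

15.139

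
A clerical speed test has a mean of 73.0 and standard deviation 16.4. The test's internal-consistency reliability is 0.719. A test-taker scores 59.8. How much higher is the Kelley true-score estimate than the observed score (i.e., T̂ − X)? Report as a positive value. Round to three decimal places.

3.709

T̂ = 0.719(59.8) + 0.281(73.0) = 42.9962 + 20.5130 = 63.50920 → 63.5092
T̂ − X = 63.5092 − 59.8 = 3.7092 → 3.709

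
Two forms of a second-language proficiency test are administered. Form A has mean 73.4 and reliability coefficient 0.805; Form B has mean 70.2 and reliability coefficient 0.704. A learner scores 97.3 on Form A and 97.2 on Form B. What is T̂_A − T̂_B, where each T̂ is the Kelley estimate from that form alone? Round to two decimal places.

T̂_A = 0.805(97.3) + 0.195(73.4) = 92.6395
T̂_B = 0.704(97.2) + 0.296(70.2) = 89.2080
T̂_A − T̂_B = 3.4315

3.43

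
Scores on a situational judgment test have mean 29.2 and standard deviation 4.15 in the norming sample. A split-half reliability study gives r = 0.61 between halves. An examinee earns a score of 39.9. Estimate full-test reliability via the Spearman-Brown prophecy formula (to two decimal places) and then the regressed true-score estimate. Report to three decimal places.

37.332

Spearman-Brown: ρ = 2r/(1 + r) = 2(0.61)/(1 + 0.61) = 1.220/1.61 = 0.7578 → 0.76
Regress the observed score toward the mean by the unreliability: T̂ = 0.76·39.9 + 0.24·29.2 = 30.324 + 7.008 = 37.3320.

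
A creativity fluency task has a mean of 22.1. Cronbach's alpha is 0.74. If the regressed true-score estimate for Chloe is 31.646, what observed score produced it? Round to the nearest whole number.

T̂ = ρX + (1 − ρ)μ  ⇒  X = (T̂ − (1 − ρ)μ) / ρ
X = (31.646 − 0.26 × 22.1) / 0.74 = (31.646 − 5.746) / 0.74 = 25.900 / 0.74 = 35.00

35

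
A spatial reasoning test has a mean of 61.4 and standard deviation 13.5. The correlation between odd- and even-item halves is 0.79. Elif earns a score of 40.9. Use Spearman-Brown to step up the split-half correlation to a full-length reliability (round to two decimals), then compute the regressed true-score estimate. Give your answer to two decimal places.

43.36

Spearman-Brown: ρ = 2r/(1 + r) = 2(0.79)/(1 + 0.79) = 1.580/1.79 = 0.8827 → 0.88
T̂ = ρX + (1 − ρ)μ
  = 0.88 × 40.9 + 0.12 × 61.4
  = 35.992 + 7.368
  = 43.360
  ≈ 43.36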